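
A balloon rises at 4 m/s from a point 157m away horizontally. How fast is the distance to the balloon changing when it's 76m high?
304√1217/6085 ≈ 1.743 m/s

z² = 157² + y²
z = √(157² + 76²) = 5√1217
dz/dt = y/z · dy/dt = 76/(5√1217) · 4 = 304√1217/6085 ≈ 1.743 m/s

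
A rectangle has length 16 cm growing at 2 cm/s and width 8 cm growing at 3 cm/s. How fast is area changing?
64 cm²/s

A = lw
dA/dt = w·dl/dt + l·dw/dt = 8·2 + 16·3 = 64 cm²/s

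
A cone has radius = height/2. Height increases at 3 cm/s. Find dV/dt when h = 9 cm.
243π/4 cm³/s

V = (1/3)π(h/2)²h = πh³/12
dV/dt = πh²/4 · 3
At h = 9: dV/dt = 243π/4 cm³/s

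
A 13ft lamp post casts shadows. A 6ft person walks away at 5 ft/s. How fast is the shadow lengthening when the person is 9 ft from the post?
30/7 ft/s

By similar triangles: 13/(x+s) = 6/s
Solving: s = 6x/7
ds/dt = 6/7 · dx/dt = 6/7 · 5 = 30/7 ft/s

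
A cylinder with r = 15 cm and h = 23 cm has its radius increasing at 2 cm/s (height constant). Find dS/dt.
212π cm²/s

S = 2πrh + 2πr² (lateral + bases)
dS/dt = (2πh + 4πr)·dr/dt = (2π·23 + 4π·15)·2
= 212π cm²/s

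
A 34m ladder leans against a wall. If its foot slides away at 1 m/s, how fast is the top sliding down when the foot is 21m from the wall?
21√715/715 ≈ 0.7854 m/s

x² + y² = 34²
2x·dx/dt + 2y·dy/dt = 0
dy/dt = -x/y · dx/dt = -21/√715 · 1 = -21√715/715 m/s
The top is descending at 21√715/715 ≈ 0.7854 m/s.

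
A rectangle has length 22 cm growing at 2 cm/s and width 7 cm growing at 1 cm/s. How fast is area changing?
36 cm²/s

A = lw
dA/dt = w·dl/dt + l·dw/dt = 7·2 + 22·1 = 36 cm²/s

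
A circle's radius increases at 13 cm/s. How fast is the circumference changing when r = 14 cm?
26π cm/s

C = 2πr
dC/dt = 2π · dr/dt = 2π · 13 = 26π cm/s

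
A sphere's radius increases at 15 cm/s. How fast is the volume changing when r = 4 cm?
960π cm³/s

V = (4/3)πr³
dV/dt = dV/dr · dr/dt = 4πr² · 15
At r = 4: dV/dt = 960π cm³/s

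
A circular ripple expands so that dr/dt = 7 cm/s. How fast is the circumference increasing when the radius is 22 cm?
14π cm/s

C = 2πr
dC/dt = 2π · dr/dt = 2π · 7 = 14π cm/s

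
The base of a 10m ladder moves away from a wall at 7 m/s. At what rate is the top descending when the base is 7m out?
49√51/51 ≈ 6.861 m/s

x² + y² = 10²
2x·dx/dt + 2y·dy/dt = 0
dy/dt = -x/y · dx/dt = -7/√51 · 7 = -49√51/51 m/s
The top is descending at 49√51/51 ≈ 6.861 m/s.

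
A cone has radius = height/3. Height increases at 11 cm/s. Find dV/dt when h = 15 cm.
275π cm³/s

V = (1/3)π(h/3)²h = πh³/27
dV/dt = πh²/9 · 11
At h = 15: dV/dt = 275π cm³/s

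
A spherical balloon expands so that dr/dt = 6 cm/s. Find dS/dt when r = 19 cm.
912π cm²/s

S = 4πr²
dS/dt = dS/dr · dr/dt = 8πr · 6
At r = 19: dS/dt = 912π cm²/s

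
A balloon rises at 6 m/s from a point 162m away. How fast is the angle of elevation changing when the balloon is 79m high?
0.029922 rad/s

tan(θ) = y/162
sec²(θ) · dθ/dt = (1/162) · dy/dt
dθ/dt = cos²(θ)/162 · 6 = 162/(162² + 79²) · 6
dθ/dt = 0.029922 rad/s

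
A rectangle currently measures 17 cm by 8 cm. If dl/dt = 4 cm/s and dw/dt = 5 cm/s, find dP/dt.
18 cm/s

P = 2(l + w)
dP/dt = 2(dl/dt + dw/dt) = 2(4 + 5) = 18 cm/s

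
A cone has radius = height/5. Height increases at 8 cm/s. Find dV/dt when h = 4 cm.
128π/25 cm³/s

V = (1/3)π(h/5)²h = πh³/75
dV/dt = πh²/25 · 8
At h = 4: dV/dt = 128π/25 cm³/s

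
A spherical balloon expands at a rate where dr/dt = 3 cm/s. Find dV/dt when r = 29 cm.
10092π cm³/s

V = (4/3)πr³
dV/dt = dV/dr · dr/dt = 4πr² · 3
At r = 29: dV/dt = 10092π cm³/s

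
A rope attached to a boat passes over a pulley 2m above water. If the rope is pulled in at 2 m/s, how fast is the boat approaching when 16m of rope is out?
16√7/21 ≈ 2.016 m/s

rope² = x² + 2²
x = √(16² - 2²) = 6√7
dx/dt = (rope/x) · d(rope)/dt = (16/(6√7)) · (-2) = -16√7/21 m/s
The boat approaches at 16√7/21 ≈ 2.016 m/s.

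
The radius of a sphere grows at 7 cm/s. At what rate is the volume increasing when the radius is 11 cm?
3388π cm³/s

V = (4/3)πr³
dV/dt = dV/dr · dr/dt = 4πr² · 7
At r = 11: dV/dt = 3388π cm³/s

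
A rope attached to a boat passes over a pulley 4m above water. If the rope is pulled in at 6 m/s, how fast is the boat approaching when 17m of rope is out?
34√273/91 ≈ 6.173 m/s

rope² = x² + 4²
x = √(17² - 4²) = √273
dx/dt = (rope/x) · d(rope)/dt = (17/√273) · (-6) = -34√273/91 m/s
The boat approaches at 34√273/91 ≈ 6.173 m/s.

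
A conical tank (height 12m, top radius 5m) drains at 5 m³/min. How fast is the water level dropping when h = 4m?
9/(5π) ≈ 0.573 m/min

r/h = 5/12, so r = (5/12)h
V = (1/3)πr²h = (1/3)π((5/12)h)²h = (25/432)πh³
dV/dh = (25/144)πh²
dh/dt = (dV/dt)/(dV/dh) = -5/((25/144)π·4²) = -9/(5π) m/min
The level is dropping at 9/(5π) ≈ 0.573 m/min.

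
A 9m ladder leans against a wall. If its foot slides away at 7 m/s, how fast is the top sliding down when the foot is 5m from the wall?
5√14/4 ≈ 4.677 m/s

x² + y² = 9²
2x·dx/dt + 2y·dy/dt = 0
dy/dt = -x/y · dx/dt = -5/(2√14) · 7 = -5√14/4 m/s
The top is descending at 5√14/4 ≈ 4.677 m/s.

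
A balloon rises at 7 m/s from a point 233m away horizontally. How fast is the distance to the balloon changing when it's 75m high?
525√59914/59914 ≈ 2.145 m/s

z² = 233² + y²
z = √(233² + 75²) = √59914
dz/dt = y/z · dy/dt = 75/√59914 · 7 = 525√59914/59914 ≈ 2.145 m/s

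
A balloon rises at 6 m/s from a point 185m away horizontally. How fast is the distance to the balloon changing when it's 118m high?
708√48149/48149 ≈ 3.227 m/s

z² = 185² + y²
z = √(185² + 118²) = √48149
dz/dt = y/z · dy/dt = 118/√48149 · 6 = 708√48149/48149 ≈ 3.227 m/s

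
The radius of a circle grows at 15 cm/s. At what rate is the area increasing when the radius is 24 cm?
720π cm²/s

A = πr²
dA/dt = 2πr · dr/dt = 2π(24)(15) = 720π cm²/s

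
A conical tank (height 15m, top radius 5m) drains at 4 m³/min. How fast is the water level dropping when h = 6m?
1/π ≈ 0.3183 m/min

r/h = 5/15, so r = (1/3)h
V = (1/3)πr²h = (1/3)π((1/3)h)²h = (1/27)πh³
dV/dh = (1/9)πh²
dh/dt = (dV/dt)/(dV/dh) = -4/((1/9)π·6²) = -1/π m/min
The level is dropping at 1/π ≈ 0.3183 m/min.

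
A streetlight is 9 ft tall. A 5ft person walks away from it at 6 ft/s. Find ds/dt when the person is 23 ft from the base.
15/2 ft/s

By similar triangles: 9/(x+s) = 5/s
Solving: s = 5x/4
ds/dt = 5/4 · dx/dt = 5/4 · 6 = 15/2 ft/s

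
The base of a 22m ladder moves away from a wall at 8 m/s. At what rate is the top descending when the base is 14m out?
14√2/3 ≈ 6.6 m/s

x² + y² = 22²
2x·dx/dt + 2y·dy/dt = 0
dy/dt = -x/y · dx/dt = -14/(12√2) · 8 = -14√2/3 m/s
The top is descending at 14√2/3 ≈ 6.6 m/s.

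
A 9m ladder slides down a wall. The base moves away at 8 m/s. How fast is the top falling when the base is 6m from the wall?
16√5/5 ≈ 7.155 m/s

x² + y² = 9²
2x·dx/dt + 2y·dy/dt = 0
dy/dt = -x/y · dx/dt = -6/(3√5) · 8 = -16√5/5 m/s
The top is descending at 16√5/5 ≈ 7.155 m/s.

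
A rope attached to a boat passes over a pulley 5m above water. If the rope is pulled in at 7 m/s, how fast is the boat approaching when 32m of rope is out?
224√111/333 ≈ 7.087 m/s

rope² = x² + 5²
x = √(32² - 5²) = 3√111
dx/dt = (rope/x) · d(rope)/dt = (32/(3√111)) · (-7) = -224√111/333 m/s
The boat approaches at 224√111/333 ≈ 7.087 m/s.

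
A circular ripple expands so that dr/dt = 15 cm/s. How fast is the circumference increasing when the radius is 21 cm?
30π cm/s

C = 2πr
dC/dt = 2π · dr/dt = 2π · 15 = 30π cm/s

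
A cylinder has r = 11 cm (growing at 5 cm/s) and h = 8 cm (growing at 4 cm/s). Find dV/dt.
1364π cm³/s

V = πr²h
dV/dt = 2πrh·dr/dt + πr²·dh/dt
= 2π(11)(8)(5) + π(11)²(4)
= 1364π cm³/s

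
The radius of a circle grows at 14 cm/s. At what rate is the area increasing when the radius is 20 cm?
560π cm²/s

A = πr²
dA/dt = 2πr · dr/dt = 2π(20)(14) = 560π cm²/s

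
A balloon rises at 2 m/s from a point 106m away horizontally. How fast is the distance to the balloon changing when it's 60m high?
60√3709/3709 ≈ 0.9852 m/s

z² = 106² + y²
z = √(106² + 60²) = 2√3709
dz/dt = y/z · dy/dt = 60/(2√3709) · 2 = 60√3709/3709 ≈ 0.9852 m/s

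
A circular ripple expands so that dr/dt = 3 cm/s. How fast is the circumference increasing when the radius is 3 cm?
6π cm/s

C = 2πr
dC/dt = 2π · dr/dt = 2π · 3 = 6π cm/s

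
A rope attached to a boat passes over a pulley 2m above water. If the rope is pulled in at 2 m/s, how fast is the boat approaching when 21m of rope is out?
42√437/437 ≈ 2.009 m/s

rope² = x² + 2²
x = √(21² - 2²) = √437
dx/dt = (rope/x) · d(rope)/dt = (21/√437) · (-2) = -42√437/437 m/s
The boat approaches at 42√437/437 ≈ 2.009 m/s.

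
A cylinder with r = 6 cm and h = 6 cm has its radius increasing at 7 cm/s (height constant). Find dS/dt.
252π cm²/s

S = 2πrh + 2πr² (lateral + bases)
dS/dt = (2πh + 4πr)·dr/dt = (2π·6 + 4π·6)·7
= 252π cm²/s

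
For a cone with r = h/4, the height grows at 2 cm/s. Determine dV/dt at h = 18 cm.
81π/2 cm³/s

V = (1/3)π(h/4)²h = πh³/48
dV/dt = πh²/16 · 2
At h = 18: dV/dt = 81π/2 cm³/s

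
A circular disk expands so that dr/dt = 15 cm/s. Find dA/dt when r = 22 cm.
660π cm²/s

A = πr²
dA/dt = 2πr · dr/dt = 2π(22)(15) = 660π cm²/s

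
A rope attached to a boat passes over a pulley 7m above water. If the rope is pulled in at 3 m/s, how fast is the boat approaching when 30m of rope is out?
90√851/851 ≈ 3.085 m/s

rope² = x² + 7²
x = √(30² - 7²) = √851
dx/dt = (rope/x) · d(rope)/dt = (30/√851) · (-3) = -90√851/851 m/s
The boat approaches at 90√851/851 ≈ 3.085 m/s.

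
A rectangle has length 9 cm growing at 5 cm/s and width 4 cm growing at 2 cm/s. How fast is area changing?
38 cm²/s

A = lw
dA/dt = w·dl/dt + l·dw/dt = 4·5 + 9·2 = 38 cm²/s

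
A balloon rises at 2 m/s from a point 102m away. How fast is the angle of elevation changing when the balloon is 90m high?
0.011025 rad/s

tan(θ) = y/102
sec²(θ) · dθ/dt = (1/102) · dy/dt
dθ/dt = cos²(θ)/102 · 2 = 102/(102² + 90²) · 2
dθ/dt = 0.011025 rad/s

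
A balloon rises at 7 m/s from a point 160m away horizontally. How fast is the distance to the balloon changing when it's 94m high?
329√8609/8609 ≈ 3.546 m/s

z² = 160² + y²
z = √(160² + 94²) = 2√8609
dz/dt = y/z · dy/dt = 94/(2√8609) · 7 = 329√8609/8609 ≈ 3.546 m/s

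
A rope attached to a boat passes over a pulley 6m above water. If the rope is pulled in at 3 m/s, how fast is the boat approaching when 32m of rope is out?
48√247/247 ≈ 3.054 m/s

rope² = x² + 6²
x = √(32² - 6²) = 2√247
dx/dt = (rope/x) · d(rope)/dt = (32/(2√247)) · (-3) = -48√247/247 m/s
The boat approaches at 48√247/247 ≈ 3.054 m/s.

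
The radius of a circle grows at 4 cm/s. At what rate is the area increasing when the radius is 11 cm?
88π cm²/s

A = πr²
dA/dt = 2πr · dr/dt = 2π(11)(4) = 88π cm²/s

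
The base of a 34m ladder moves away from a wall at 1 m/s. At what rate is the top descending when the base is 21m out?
21√715/715 ≈ 0.7854 m/s

x² + y² = 34²
2x·dx/dt + 2y·dy/dt = 0
dy/dt = -x/y · dx/dt = -21/√715 · 1 = -21√715/715 m/s
The top is descending at 21√715/715 ≈ 0.7854 m/s.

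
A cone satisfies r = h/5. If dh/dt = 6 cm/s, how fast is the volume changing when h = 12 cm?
864π/25 cm³/s

V = (1/3)π(h/5)²h = πh³/75
dV/dt = πh²/25 · 6
At h = 12: dV/dt = 864π/25 cm³/s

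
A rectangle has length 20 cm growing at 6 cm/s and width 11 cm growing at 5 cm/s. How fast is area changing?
166 cm²/s

A = lw
dA/dt = w·dl/dt + l·dw/dt = 11·6 + 20·5 = 166 cm²/s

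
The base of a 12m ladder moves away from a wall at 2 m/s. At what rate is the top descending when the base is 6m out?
2√3/3 ≈ 1.155 m/s

x² + y² = 12²
2x·dx/dt + 2y·dy/dt = 0
dy/dt = -x/y · dx/dt = -6/(6√3) · 2 = -2√3/3 m/s
The top is descending at 2√3/3 ≈ 1.155 m/s.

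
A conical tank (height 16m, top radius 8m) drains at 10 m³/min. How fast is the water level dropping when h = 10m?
2/(5π) ≈ 0.1273 m/min

r/h = 8/16, so r = (1/2)h
V = (1/3)πr²h = (1/3)π((1/2)h)²h = (1/12)πh³
dV/dh = (1/4)πh²
dh/dt = (dV/dt)/(dV/dh) = -10/((1/4)π·10²) = -2/(5π) m/min
The level is dropping at 2/(5π) ≈ 0.1273 m/min.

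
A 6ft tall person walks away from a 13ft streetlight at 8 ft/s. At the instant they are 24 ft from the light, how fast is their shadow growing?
48/7 ft/s

By similar triangles: 13/(x+s) = 6/s
Solving: s = 6x/7
ds/dt = 6/7 · dx/dt = 6/7 · 8 = 48/7 ft/s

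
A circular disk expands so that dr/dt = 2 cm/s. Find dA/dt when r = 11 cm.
44π cm²/s

A = πr²
dA/dt = 2πr · dr/dt = 2π(11)(2) = 44π cm²/s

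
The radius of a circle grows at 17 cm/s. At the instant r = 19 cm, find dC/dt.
34π cm/s

C = 2πr
dC/dt = 2π · dr/dt = 2π · 17 = 34π cm/s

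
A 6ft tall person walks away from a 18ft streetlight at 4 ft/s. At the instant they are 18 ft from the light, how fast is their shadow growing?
2 ft/s

By similar triangles: 18/(x+s) = 6/s
Solving: s = 6x/12
ds/dt = 6/12 · dx/dt = 1/2 · 4 = 2 ft/s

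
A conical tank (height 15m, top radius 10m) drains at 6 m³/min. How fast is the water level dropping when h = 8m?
27/(128π) ≈ 0.06714 m/min

r/h = 10/15, so r = (2/3)h
V = (1/3)πr²h = (1/3)π((2/3)h)²h = (4/27)πh³
dV/dh = (4/9)πh²
dh/dt = (dV/dt)/(dV/dh) = -6/((4/9)π·8²) = -27/(128π) m/min
The level is dropping at 27/(128π) ≈ 0.06714 m/min.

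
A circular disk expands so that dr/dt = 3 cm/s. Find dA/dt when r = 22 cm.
132π cm²/s

A = πr²
dA/dt = 2πr · dr/dt = 2π(22)(3) = 132π cm²/s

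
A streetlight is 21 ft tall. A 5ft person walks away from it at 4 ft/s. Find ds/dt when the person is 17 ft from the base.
5/4 ft/s

By similar triangles: 21/(x+s) = 5/s
Solving: s = 5x/16
ds/dt = 5/16 · dx/dt = 5/16 · 4 = 5/4 ft/s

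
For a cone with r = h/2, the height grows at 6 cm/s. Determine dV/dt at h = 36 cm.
1944π cm³/s

V = (1/3)π(h/2)²h = πh³/12
dV/dt = πh²/4 · 6
At h = 36: dV/dt = 1944π cm³/s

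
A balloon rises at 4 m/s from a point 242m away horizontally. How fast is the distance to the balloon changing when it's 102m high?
102√17242/8621 ≈ 1.554 m/s

z² = 242² + y²
z = √(242² + 102²) = 2√17242
dz/dt = y/z · dy/dt = 102/(2√17242) · 4 = 102√17242/8621 ≈ 1.554 m/s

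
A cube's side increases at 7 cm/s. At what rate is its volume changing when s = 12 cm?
3024 cm³/s

V = s³
dV/dt = 3s² · ds/dt = 3·12²·7 = 3024 cm³/s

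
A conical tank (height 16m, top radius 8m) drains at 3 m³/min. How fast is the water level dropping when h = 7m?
12/(49π) ≈ 0.07795 m/min

r/h = 8/16, so r = (1/2)h
V = (1/3)πr²h = (1/3)π((1/2)h)²h = (1/12)πh³
dV/dh = (1/4)πh²
dh/dt = (dV/dt)/(dV/dh) = -3/((1/4)π·7²) = -12/(49π) m/min
The level is dropping at 12/(49π) ≈ 0.07795 m/min.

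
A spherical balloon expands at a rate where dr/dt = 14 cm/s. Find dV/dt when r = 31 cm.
53816π cm³/s

V = (4/3)πr³
dV/dt = dV/dr · dr/dt = 4πr² · 14
At r = 31: dV/dt = 53816π cm³/s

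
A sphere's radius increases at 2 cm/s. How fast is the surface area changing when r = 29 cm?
464π cm²/s

S = 4πr²
dS/dt = dS/dr · dr/dt = 8πr · 2
At r = 29: dS/dt = 464π cm²/s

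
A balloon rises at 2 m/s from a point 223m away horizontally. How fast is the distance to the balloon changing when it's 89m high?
89√2306/5765 ≈ 0.7413 m/s

z² = 223² + y²
z = √(223² + 89²) = 5√2306
dz/dt = y/z · dy/dt = 89/(5√2306) · 2 = 89√2306/5765 ≈ 0.7413 m/s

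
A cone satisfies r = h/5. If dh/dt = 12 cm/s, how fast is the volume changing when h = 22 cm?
5808π/25 cm³/s

V = (1/3)π(h/5)²h = πh³/75
dV/dt = πh²/25 · 12
At h = 22: dV/dt = 5808π/25 cm³/s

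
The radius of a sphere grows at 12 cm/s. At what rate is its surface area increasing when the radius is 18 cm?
1728π cm²/s

S = 4πr²
dS/dt = dS/dr · dr/dt = 8πr · 12
At r = 18: dS/dt = 1728π cm²/s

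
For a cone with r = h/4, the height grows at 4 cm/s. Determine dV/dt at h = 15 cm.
225π/4 cm³/s

V = (1/3)π(h/4)²h = πh³/48
dV/dt = πh²/16 · 4
At h = 15: dV/dt = 225π/4 cm³/s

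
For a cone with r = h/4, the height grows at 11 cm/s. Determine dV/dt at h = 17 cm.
3179π/16 cm³/s

V = (1/3)π(h/4)²h = πh³/48
dV/dt = πh²/16 · 11
At h = 17: dV/dt = 3179π/16 cm³/s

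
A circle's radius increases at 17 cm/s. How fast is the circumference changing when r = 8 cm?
34π cm/s

C = 2πr
dC/dt = 2π · dr/dt = 2π · 17 = 34π cm/s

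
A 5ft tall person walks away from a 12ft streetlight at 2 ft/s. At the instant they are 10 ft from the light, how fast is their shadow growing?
10/7 ft/s

By similar triangles: 12/(x+s) = 5/s
Solving: s = 5x/7
ds/dt = 5/7 · dx/dt = 5/7 · 2 = 10/7 ft/s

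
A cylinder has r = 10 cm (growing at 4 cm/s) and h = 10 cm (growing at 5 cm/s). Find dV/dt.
1300π cm³/s

V = πr²h
dV/dt = 2πrh·dr/dt + πr²·dh/dt
= 2π(10)(10)(4) + π(10)²(5)
= 1300π cm³/s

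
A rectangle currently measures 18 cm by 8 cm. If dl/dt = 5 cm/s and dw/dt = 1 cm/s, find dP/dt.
12 cm/s

P = 2(l + w)
dP/dt = 2(dl/dt + dw/dt) = 2(5 + 1) = 12 cm/s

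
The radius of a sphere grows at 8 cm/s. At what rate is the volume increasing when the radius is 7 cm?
1568π cm³/s

V = (4/3)πr³
dV/dt = dV/dr · dr/dt = 4πr² · 8
At r = 7: dV/dt = 1568π cm³/s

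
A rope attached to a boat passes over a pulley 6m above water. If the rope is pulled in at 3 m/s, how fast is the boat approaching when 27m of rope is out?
27√77/77 ≈ 3.077 m/s

rope² = x² + 6²
x = √(27² - 6²) = 3√77
dx/dt = (rope/x) · d(rope)/dt = (27/(3√77)) · (-3) = -27√77/77 m/s
The boat approaches at 27√77/77 ≈ 3.077 m/s.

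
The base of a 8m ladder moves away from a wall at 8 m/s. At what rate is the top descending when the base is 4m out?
8√3/3 ≈ 4.619 m/s

x² + y² = 8²
2x·dx/dt + 2y·dy/dt = 0
dy/dt = -x/y · dx/dt = -4/(4√3) · 8 = -8√3/3 m/s
The top is descending at 8√3/3 ≈ 4.619 m/s.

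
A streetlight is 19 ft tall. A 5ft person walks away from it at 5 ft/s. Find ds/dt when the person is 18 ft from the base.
25/14 ft/s

By similar triangles: 19/(x+s) = 5/s
Solving: s = 5x/14
ds/dt = 5/14 · dx/dt = 5/14 · 5 = 25/14 ft/s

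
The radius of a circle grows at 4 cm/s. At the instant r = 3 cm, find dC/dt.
8π cm/s

C = 2πr
dC/dt = 2π · dr/dt = 2π · 4 = 8π cm/s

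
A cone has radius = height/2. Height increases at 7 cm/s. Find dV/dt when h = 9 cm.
567π/4 cm³/s

V = (1/3)π(h/2)²h = πh³/12
dV/dt = πh²/4 · 7
At h = 9: dV/dt = 567π/4 cm³/s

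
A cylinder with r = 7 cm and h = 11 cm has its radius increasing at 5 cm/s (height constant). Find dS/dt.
250π cm²/s

S = 2πrh + 2πr² (lateral + bases)
dS/dt = (2πh + 4πr)·dr/dt = (2π·11 + 4π·7)·5
= 250π cm²/s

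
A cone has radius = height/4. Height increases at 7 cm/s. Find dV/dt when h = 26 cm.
1183π/4 cm³/s

V = (1/3)π(h/4)²h = πh³/48
dV/dt = πh²/16 · 7
At h = 26: dV/dt = 1183π/4 cm³/s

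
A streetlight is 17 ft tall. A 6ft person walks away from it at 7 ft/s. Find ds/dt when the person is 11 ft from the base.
42/11 ft/s

By similar triangles: 17/(x+s) = 6/s
Solving: s = 6x/11
ds/dt = 6/11 · dx/dt = 6/11 · 7 = 42/11 ft/s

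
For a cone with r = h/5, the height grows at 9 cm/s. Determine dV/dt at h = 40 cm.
576π cm³/s

V = (1/3)π(h/5)²h = πh³/75
dV/dt = πh²/25 · 9
At h = 40: dV/dt = 576π cm³/s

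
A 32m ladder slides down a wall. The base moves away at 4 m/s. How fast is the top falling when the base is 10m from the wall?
20√231/231 ≈ 1.316 m/s

x² + y² = 32²
2x·dx/dt + 2y·dy/dt = 0
dy/dt = -x/y · dx/dt = -10/(2√231) · 4 = -20√231/231 m/s
The top is descending at 20√231/231 ≈ 1.316 m/s.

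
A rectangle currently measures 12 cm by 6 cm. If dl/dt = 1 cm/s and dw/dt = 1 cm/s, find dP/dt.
4 cm/s

P = 2(l + w)
dP/dt = 2(dl/dt + dw/dt) = 2(1 + 1) = 4 cm/s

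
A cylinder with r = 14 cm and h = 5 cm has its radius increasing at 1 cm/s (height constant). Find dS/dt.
66π cm²/s

S = 2πrh + 2πr² (lateral + bases)
dS/dt = (2πh + 4πr)·dr/dt = (2π·5 + 4π·14)·1
= 66π cm²/s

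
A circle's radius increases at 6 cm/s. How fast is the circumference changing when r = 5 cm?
12π cm/s

C = 2πr
dC/dt = 2π · dr/dt = 2π · 6 = 12π cm/s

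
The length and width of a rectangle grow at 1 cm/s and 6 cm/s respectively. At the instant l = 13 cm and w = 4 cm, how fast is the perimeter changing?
14 cm/s

P = 2(l + w)
dP/dt = 2(dl/dt + dw/dt) = 2(1 + 6) = 14 cm/s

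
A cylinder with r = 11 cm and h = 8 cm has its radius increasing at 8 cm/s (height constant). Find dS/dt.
480π cm²/s

S = 2πrh + 2πr² (lateral + bases)
dS/dt = (2πh + 4πr)·dr/dt = (2π·8 + 4π·11)·8
= 480π cm²/s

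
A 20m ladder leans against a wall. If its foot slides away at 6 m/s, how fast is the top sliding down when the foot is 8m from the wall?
4√21/7 ≈ 2.619 m/s

x² + y² = 20²
2x·dx/dt + 2y·dy/dt = 0
dy/dt = -x/y · dx/dt = -8/(4√21) · 6 = -4√21/7 m/s
The top is descending at 4√21/7 ≈ 2.619 m/s.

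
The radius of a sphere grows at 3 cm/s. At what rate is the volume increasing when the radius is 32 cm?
12288π cm³/s

V = (4/3)πr³
dV/dt = dV/dr · dr/dt = 4πr² · 3
At r = 32: dV/dt = 12288π cm³/s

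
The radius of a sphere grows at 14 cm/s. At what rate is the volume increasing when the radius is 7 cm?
2744π cm³/s

V = (4/3)πr³
dV/dt = dV/dr · dr/dt = 4πr² · 14
At r = 7: dV/dt = 2744π cm³/s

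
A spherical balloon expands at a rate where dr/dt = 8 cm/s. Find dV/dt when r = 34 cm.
36992π cm³/s

V = (4/3)πr³
dV/dt = dV/dr · dr/dt = 4πr² · 8
At r = 34: dV/dt = 36992π cm³/s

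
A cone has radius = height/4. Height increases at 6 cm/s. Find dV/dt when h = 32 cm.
384π cm³/s

V = (1/3)π(h/4)²h = πh³/48
dV/dt = πh²/16 · 6
At h = 32: dV/dt = 384π cm³/s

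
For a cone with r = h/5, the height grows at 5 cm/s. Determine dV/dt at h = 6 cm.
36π/5 cm³/s

V = (1/3)π(h/5)²h = πh³/75
dV/dt = πh²/25 · 5
At h = 6: dV/dt = 36π/5 cm³/s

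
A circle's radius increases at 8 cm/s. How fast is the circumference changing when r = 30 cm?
16π cm/s

C = 2πr
dC/dt = 2π · dr/dt = 2π · 8 = 16π cm/s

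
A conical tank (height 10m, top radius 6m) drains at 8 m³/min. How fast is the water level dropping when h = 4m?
25/(18π) ≈ 0.4421 m/min

r/h = 6/10, so r = (3/5)h
V = (1/3)πr²h = (1/3)π((3/5)h)²h = (3/25)πh³
dV/dh = (9/25)πh²
dh/dt = (dV/dt)/(dV/dh) = -8/((9/25)π·4²) = -25/(18π) m/min
The level is dropping at 25/(18π) ≈ 0.4421 m/min.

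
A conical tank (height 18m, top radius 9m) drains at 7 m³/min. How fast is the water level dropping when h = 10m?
7/(25π) ≈ 0.08913 m/min

r/h = 9/18, so r = (1/2)h
V = (1/3)πr²h = (1/3)π((1/2)h)²h = (1/12)πh³
dV/dh = (1/4)πh²
dh/dt = (dV/dt)/(dV/dh) = -7/((1/4)π·10²) = -7/(25π) m/min
The level is dropping at 7/(25π) ≈ 0.08913 m/min.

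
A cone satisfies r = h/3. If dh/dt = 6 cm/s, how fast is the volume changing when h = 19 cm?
722π/3 cm³/s

V = (1/3)π(h/3)²h = πh³/27
dV/dt = πh²/9 · 6
At h = 19: dV/dt = 722π/3 cm³/s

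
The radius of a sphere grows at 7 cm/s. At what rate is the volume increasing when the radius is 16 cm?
7168π cm³/s

V = (4/3)πr³
dV/dt = dV/dr · dr/dt = 4πr² · 7
At r = 16: dV/dt = 7168π cm³/s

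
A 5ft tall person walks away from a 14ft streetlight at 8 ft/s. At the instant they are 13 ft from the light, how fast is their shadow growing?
40/9 ft/s

By similar triangles: 14/(x+s) = 5/s
Solving: s = 5x/9
ds/dt = 5/9 · dx/dt = 5/9 · 8 = 40/9 ft/s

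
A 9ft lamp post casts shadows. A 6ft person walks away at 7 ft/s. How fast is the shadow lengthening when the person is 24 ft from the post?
14 ft/s

By similar triangles: 9/(x+s) = 6/s
Solving: s = 6x/3
ds/dt = 6/3 · dx/dt = 2 · 7 = 14 ft/s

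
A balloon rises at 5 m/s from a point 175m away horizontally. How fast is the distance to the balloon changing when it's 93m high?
465√39274/39274 ≈ 2.346 m/s

z² = 175² + y²
z = √(175² + 93²) = √39274
dz/dt = y/z · dy/dt = 93/√39274 · 5 = 465√39274/39274 ≈ 2.346 m/s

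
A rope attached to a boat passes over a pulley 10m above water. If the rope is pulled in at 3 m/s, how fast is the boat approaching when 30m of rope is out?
9√2/4 ≈ 3.182 m/s

rope² = x² + 10²
x = √(30² - 10²) = 20√2
dx/dt = (rope/x) · d(rope)/dt = (30/(20√2)) · (-3) = -9√2/4 m/s
The boat approaches at 9√2/4 ≈ 3.182 m/s.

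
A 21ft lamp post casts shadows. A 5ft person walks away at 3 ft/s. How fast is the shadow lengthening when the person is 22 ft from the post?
15/16 ft/s

By similar triangles: 21/(x+s) = 5/s
Solving: s = 5x/16
ds/dt = 5/16 · dx/dt = 5/16 · 3 = 15/16 ft/s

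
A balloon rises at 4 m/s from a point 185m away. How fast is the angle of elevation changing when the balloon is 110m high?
0.015974 rad/s

tan(θ) = y/185
sec²(θ) · dθ/dt = (1/185) · dy/dt
dθ/dt = cos²(θ)/185 · 4 = 185/(185² + 110²) · 4
dθ/dt = 0.015974 rad/s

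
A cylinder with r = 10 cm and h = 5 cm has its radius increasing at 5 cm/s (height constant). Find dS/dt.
250π cm²/s

S = 2πrh + 2πr² (lateral + bases)
dS/dt = (2πh + 4πr)·dr/dt = (2π·5 + 4π·10)·5
= 250π cm²/s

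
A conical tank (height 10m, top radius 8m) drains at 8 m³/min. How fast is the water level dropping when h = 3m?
25/(18π) ≈ 0.4421 m/min

r/h = 8/10, so r = (4/5)h
V = (1/3)πr²h = (1/3)π((4/5)h)²h = (16/75)πh³
dV/dh = (16/25)πh²
dh/dt = (dV/dt)/(dV/dh) = -8/((16/25)π·3²) = -25/(18π) m/min
The level is dropping at 25/(18π) ≈ 0.4421 m/min.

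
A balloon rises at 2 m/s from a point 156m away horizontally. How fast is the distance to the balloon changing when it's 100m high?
25√2146/1073 ≈ 1.079 m/s

z² = 156² + y²
z = √(156² + 100²) = 4√2146
dz/dt = y/z · dy/dt = 100/(4√2146) · 2 = 25√2146/1073 ≈ 1.079 m/s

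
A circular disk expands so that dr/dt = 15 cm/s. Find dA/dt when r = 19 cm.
570π cm²/s

A = πr²
dA/dt = 2πr · dr/dt = 2π(19)(15) = 570π cm²/s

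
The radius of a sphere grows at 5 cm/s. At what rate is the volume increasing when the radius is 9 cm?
1620π cm³/s

V = (4/3)πr³
dV/dt = dV/dr · dr/dt = 4πr² · 5
At r = 9: dV/dt = 1620π cm³/s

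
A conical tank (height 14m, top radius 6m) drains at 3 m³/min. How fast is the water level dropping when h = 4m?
49/(48π) ≈ 0.3249 m/min

r/h = 6/14, so r = (3/7)h
V = (1/3)πr²h = (1/3)π((3/7)h)²h = (3/49)πh³
dV/dh = (9/49)πh²
dh/dt = (dV/dt)/(dV/dh) = -3/((9/49)π·4²) = -49/(48π) m/min
The level is dropping at 49/(48π) ≈ 0.3249 m/min.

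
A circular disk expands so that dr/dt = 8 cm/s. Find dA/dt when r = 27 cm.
432π cm²/s

A = πr²
dA/dt = 2πr · dr/dt = 2π(27)(8) = 432π cm²/s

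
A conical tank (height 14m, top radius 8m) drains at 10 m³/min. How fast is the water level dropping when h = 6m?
245/(288π) ≈ 0.2708 m/min

r/h = 8/14, so r = (4/7)h
V = (1/3)πr²h = (1/3)π((4/7)h)²h = (16/147)πh³
dV/dh = (16/49)πh²
dh/dt = (dV/dt)/(dV/dh) = -10/((16/49)π·6²) = -245/(288π) m/min
The level is dropping at 245/(288π) ≈ 0.2708 m/min.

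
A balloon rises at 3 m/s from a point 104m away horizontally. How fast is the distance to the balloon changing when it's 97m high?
291√809/4045 ≈ 2.046 m/s

z² = 104² + y²
z = √(104² + 97²) = 5√809
dz/dt = y/z · dy/dt = 97/(5√809) · 3 = 291√809/4045 ≈ 2.046 m/s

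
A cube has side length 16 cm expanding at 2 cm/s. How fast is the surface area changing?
384 cm²/s

A = 6s²
dA/dt = 12s · ds/dt = 12·16·2 = 384 cm²/s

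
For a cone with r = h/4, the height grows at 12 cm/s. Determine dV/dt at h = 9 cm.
243π/4 cm³/s

V = (1/3)π(h/4)²h = πh³/48
dV/dt = πh²/16 · 12
At h = 9: dV/dt = 243π/4 cm³/s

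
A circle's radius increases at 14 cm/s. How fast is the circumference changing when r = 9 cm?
28π cm/s

C = 2πr
dC/dt = 2π · dr/dt = 2π · 14 = 28π cm/s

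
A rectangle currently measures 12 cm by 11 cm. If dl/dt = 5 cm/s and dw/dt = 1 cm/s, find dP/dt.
12 cm/s

P = 2(l + w)
dP/dt = 2(dl/dt + dw/dt) = 2(5 + 1) = 12 cm/s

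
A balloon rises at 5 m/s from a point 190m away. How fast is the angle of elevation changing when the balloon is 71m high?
0.023091 rad/s

tan(θ) = y/190
sec²(θ) · dθ/dt = (1/190) · dy/dt
dθ/dt = cos²(θ)/190 · 5 = 190/(190² + 71²) · 5
dθ/dt = 0.023091 rad/s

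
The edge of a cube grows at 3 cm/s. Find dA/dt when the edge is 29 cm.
1044 cm²/s

A = 6s²
dA/dt = 12s · ds/dt = 12·29·3 = 1044 cm²/s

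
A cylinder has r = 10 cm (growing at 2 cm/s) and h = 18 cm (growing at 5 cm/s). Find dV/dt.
1220π cm³/s

V = πr²h
dV/dt = 2πrh·dr/dt + πr²·dh/dt
= 2π(10)(18)(2) + π(10)²(5)
= 1220π cm³/s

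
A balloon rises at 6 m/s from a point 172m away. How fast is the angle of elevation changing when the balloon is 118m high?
0.02372 rad/s

tan(θ) = y/172
sec²(θ) · dθ/dt = (1/172) · dy/dt
dθ/dt = cos²(θ)/172 · 6 = 172/(172² + 118²) · 6
dθ/dt = 0.02372 rad/s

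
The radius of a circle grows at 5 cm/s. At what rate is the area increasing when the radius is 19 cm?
190π cm²/s

A = πr²
dA/dt = 2πr · dr/dt = 2π(19)(5) = 190π cm²/s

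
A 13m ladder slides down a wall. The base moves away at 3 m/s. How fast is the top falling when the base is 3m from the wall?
9√10/40 ≈ 0.7115 m/s

x² + y² = 13²
2x·dx/dt + 2y·dy/dt = 0
dy/dt = -x/y · dx/dt = -3/(4√10) · 3 = -9√10/40 m/s
The top is descending at 9√10/40 ≈ 0.7115 m/s.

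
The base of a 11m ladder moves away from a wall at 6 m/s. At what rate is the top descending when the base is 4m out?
8√105/35 ≈ 2.342 m/s

x² + y² = 11²
2x·dx/dt + 2y·dy/dt = 0
dy/dt = -x/y · dx/dt = -4/√105 · 6 = -8√105/35 m/s
The top is descending at 8√105/35 ≈ 2.342 m/s.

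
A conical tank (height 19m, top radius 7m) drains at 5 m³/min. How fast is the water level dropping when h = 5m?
361/(245π) ≈ 0.469 m/min

r/h = 7/19, so r = (7/19)h
V = (1/3)πr²h = (1/3)π((7/19)h)²h = (49/1083)πh³
dV/dh = (49/361)πh²
dh/dt = (dV/dt)/(dV/dh) = -5/((49/361)π·5²) = -361/(245π) m/min
The level is dropping at 361/(245π) ≈ 0.469 m/min.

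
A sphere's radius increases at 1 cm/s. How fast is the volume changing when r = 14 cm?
784π cm³/s

V = (4/3)πr³
dV/dt = dV/dr · dr/dt = 4πr² · 1
At r = 14: dV/dt = 784π cm³/s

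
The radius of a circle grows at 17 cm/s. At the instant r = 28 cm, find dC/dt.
34π cm/s

C = 2πr
dC/dt = 2π · dr/dt = 2π · 17 = 34π cm/s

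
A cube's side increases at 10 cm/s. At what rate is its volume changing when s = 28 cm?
23520 cm³/s

V = s³
dV/dt = 3s² · ds/dt = 3·28²·10 = 23520 cm³/s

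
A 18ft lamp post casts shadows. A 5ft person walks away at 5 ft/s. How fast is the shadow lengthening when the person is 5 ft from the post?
25/13 ft/s

By similar triangles: 18/(x+s) = 5/s
Solving: s = 5x/13
ds/dt = 5/13 · dx/dt = 5/13 · 5 = 25/13 ft/s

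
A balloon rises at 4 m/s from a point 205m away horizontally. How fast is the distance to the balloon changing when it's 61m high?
122√45746/22873 ≈ 1.141 m/s

z² = 205² + y²
z = √(205² + 61²) = √45746
dz/dt = y/z · dy/dt = 61/√45746 · 4 = 122√45746/22873 ≈ 1.141 m/s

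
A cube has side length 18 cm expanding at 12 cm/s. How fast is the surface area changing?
2592 cm²/s

A = 6s²
dA/dt = 12s · ds/dt = 12·18·12 = 2592 cm²/s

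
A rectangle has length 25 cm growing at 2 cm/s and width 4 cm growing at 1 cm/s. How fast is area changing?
33 cm²/s

A = lw
dA/dt = w·dl/dt + l·dw/dt = 4·2 + 25·1 = 33 cm²/s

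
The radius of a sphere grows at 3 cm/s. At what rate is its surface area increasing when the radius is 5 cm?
120π cm²/s

S = 4πr²
dS/dt = dS/dr · dr/dt = 8πr · 3
At r = 5: dS/dt = 120π cm²/s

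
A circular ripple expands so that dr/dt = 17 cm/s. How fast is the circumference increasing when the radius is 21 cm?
34π cm/s

C = 2πr
dC/dt = 2π · dr/dt = 2π · 17 = 34π cm/s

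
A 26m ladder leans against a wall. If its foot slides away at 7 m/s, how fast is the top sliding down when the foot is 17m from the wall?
119√43/129 ≈ 6.049 m/s

x² + y² = 26²
2x·dx/dt + 2y·dy/dt = 0
dy/dt = -x/y · dx/dt = -17/(3√43) · 7 = -119√43/129 m/s
The top is descending at 119√43/129 ≈ 6.049 m/s.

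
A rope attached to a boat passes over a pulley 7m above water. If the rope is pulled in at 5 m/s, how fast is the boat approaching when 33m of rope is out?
33√65/52 ≈ 5.116 m/s

rope² = x² + 7²
x = √(33² - 7²) = 4√65
dx/dt = (rope/x) · d(rope)/dt = (33/(4√65)) · (-5) = -33√65/52 m/s
The boat approaches at 33√65/52 ≈ 5.116 m/s.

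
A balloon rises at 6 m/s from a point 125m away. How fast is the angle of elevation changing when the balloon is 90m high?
0.031612 rad/s

tan(θ) = y/125
sec²(θ) · dθ/dt = (1/125) · dy/dt
dθ/dt = cos²(θ)/125 · 6 = 125/(125² + 90²) · 6
dθ/dt = 0.031612 rad/s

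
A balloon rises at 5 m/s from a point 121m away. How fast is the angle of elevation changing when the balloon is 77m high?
0.029412 rad/s

tan(θ) = y/121
sec²(θ) · dθ/dt = (1/121) · dy/dt
dθ/dt = cos²(θ)/121 · 5 = 121/(121² + 77²) · 5
dθ/dt = 0.029412 rad/s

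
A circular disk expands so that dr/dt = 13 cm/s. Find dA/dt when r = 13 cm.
338π cm²/s

A = πr²
dA/dt = 2πr · dr/dt = 2π(13)(13) = 338π cm²/s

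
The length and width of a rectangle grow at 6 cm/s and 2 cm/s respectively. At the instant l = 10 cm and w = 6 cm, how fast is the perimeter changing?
16 cm/s

P = 2(l + w)
dP/dt = 2(dl/dt + dw/dt) = 2(6 + 2) = 16 cm/s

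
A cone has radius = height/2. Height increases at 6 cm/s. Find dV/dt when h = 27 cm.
2187π/2 cm³/s

V = (1/3)π(h/2)²h = πh³/12
dV/dt = πh²/4 · 6
At h = 27: dV/dt = 2187π/2 cm³/s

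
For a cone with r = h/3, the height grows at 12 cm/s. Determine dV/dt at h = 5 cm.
100π/3 cm³/s

V = (1/3)π(h/3)²h = πh³/27
dV/dt = πh²/9 · 12
At h = 5: dV/dt = 100π/3 cm³/s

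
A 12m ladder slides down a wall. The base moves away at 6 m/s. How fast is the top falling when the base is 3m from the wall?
2√15/5 ≈ 1.549 m/s

x² + y² = 12²
2x·dx/dt + 2y·dy/dt = 0
dy/dt = -x/y · dx/dt = -3/(3√15) · 6 = -2√15/5 m/s
The top is descending at 2√15/5 ≈ 1.549 m/s.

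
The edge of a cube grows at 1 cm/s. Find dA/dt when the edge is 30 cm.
360 cm²/s

A = 6s²
dA/dt = 12s · ds/dt = 12·30·1 = 360 cm²/s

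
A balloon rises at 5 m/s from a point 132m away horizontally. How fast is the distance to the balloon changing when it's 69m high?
23√2465/493 ≈ 2.316 m/s

z² = 132² + y²
z = √(132² + 69²) = 3√2465
dz/dt = y/z · dy/dt = 69/(3√2465) · 5 = 23√2465/493 ≈ 2.316 m/s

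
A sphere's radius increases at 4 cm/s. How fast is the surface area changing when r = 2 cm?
64π cm²/s

S = 4πr²
dS/dt = dS/dr · dr/dt = 8πr · 4
At r = 2: dS/dt = 64π cm²/s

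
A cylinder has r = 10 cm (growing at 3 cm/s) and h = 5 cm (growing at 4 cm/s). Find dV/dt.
700π cm³/s

V = πr²h
dV/dt = 2πrh·dr/dt + πr²·dh/dt
= 2π(10)(5)(3) + π(10)²(4)
= 700π cm³/s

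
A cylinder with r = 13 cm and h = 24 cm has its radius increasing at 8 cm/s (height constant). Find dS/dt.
800π cm²/s

S = 2πrh + 2πr² (lateral + bases)
dS/dt = (2πh + 4πr)·dr/dt = (2π·24 + 4π·13)·8
= 800π cm²/s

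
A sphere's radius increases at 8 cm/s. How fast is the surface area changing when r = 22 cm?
1408π cm²/s

S = 4πr²
dS/dt = dS/dr · dr/dt = 8πr · 8
At r = 22: dS/dt = 1408π cm²/s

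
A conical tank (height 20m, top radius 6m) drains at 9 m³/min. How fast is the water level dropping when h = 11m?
100/(121π) ≈ 0.2631 m/min

r/h = 6/20, so r = (3/10)h
V = (1/3)πr²h = (1/3)π((3/10)h)²h = (3/100)πh³
dV/dh = (9/100)πh²
dh/dt = (dV/dt)/(dV/dh) = -9/((9/100)π·11²) = -100/(121π) m/min
The level is dropping at 100/(121π) ≈ 0.2631 m/min.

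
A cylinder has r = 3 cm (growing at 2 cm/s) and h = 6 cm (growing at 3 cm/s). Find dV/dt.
99π cm³/s

V = πr²h
dV/dt = 2πrh·dr/dt + πr²·dh/dt
= 2π(3)(6)(2) + π(3)²(3)
= 99π cm³/s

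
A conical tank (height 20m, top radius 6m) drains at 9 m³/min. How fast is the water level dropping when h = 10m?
1/π ≈ 0.3183 m/min

r/h = 6/20, so r = (3/10)h
V = (1/3)πr²h = (1/3)π((3/10)h)²h = (3/100)πh³
dV/dh = (9/100)πh²
dh/dt = (dV/dt)/(dV/dh) = -9/((9/100)π·10²) = -1/π m/min
The level is dropping at 1/π ≈ 0.3183 m/min.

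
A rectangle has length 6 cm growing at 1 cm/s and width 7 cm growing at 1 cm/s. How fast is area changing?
13 cm²/s

A = lw
dA/dt = w·dl/dt + l·dw/dt = 7·1 + 6·1 = 13 cm²/s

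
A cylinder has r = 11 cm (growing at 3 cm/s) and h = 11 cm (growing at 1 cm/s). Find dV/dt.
847π cm³/s

V = πr²h
dV/dt = 2πrh·dr/dt + πr²·dh/dt
= 2π(11)(11)(3) + π(11)²(1)
= 847π cm³/s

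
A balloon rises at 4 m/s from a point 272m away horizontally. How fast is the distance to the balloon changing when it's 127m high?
508√90113/90113 ≈ 1.692 m/s

z² = 272² + y²
z = √(272² + 127²) = √90113
dz/dt = y/z · dy/dt = 127/√90113 · 4 = 508√90113/90113 ≈ 1.692 m/s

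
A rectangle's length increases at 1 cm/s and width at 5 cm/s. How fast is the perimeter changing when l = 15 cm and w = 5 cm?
12 cm/s

P = 2(l + w)
dP/dt = 2(dl/dt + dw/dt) = 2(1 + 5) = 12 cm/s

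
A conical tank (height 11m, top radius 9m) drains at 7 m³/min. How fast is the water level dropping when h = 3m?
847/(729π) ≈ 0.3698 m/min

r/h = 9/11, so r = (9/11)h
V = (1/3)πr²h = (1/3)π((9/11)h)²h = (27/121)πh³
dV/dh = (81/121)πh²
dh/dt = (dV/dt)/(dV/dh) = -7/((81/121)π·3²) = -847/(729π) m/min
The level is dropping at 847/(729π) ≈ 0.3698 m/min.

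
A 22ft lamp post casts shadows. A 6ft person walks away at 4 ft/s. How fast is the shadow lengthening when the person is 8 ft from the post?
3/2 ft/s

By similar triangles: 22/(x+s) = 6/s
Solving: s = 6x/16
ds/dt = 6/16 · dx/dt = 3/8 · 4 = 3/2 ft/s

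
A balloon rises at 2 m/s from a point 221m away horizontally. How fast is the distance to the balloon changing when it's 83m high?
83√55730/27865 ≈ 0.7032 m/s

z² = 221² + y²
z = √(221² + 83²) = √55730
dz/dt = y/z · dy/dt = 83/√55730 · 2 = 83√55730/27865 ≈ 0.7032 m/s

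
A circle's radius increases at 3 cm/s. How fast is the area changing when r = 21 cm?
126π cm²/s

A = πr²
dA/dt = 2πr · dr/dt = 2π(21)(3) = 126π cm²/s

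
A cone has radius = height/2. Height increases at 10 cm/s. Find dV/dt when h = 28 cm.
1960π cm³/s

V = (1/3)π(h/2)²h = πh³/12
dV/dt = πh²/4 · 10
At h = 28: dV/dt = 1960π cm³/s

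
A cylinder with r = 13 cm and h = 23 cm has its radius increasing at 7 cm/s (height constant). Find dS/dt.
686π cm²/s

S = 2πrh + 2πr² (lateral + bases)
dS/dt = (2πh + 4πr)·dr/dt = (2π·23 + 4π·13)·7
= 686π cm²/s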